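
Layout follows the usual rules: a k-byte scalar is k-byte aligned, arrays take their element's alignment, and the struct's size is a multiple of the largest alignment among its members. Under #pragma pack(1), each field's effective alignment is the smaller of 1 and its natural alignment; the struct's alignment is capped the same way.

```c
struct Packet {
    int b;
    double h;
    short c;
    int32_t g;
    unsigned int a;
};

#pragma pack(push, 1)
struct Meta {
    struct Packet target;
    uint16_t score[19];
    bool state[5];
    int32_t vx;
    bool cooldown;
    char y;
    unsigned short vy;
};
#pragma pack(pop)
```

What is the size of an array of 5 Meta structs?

Packet: b at 0 (size 4, align 4) → ends 4; pad 4 to align 8 for h; h at 8 (size 8, align 8) → ends 16; c at 16 (size 2, align 2) → ends 18; pad 2 to align 4 for g; g at 20 (size 4, align 4) → ends 24; a at 24 (size 4, align 4) → ends 28; tail pad 4 to reach multiple of 8; total 32 bytes, alignment 8
target at 0 (size 32, align 1) → ends 32
score at 32 (size 38, align 1) → ends 70
state at 70 (size 5, align 1) → ends 75
vx at 75 (size 4, align 1) → ends 79
cooldown at 79 (size 1, align 1) → ends 80
y at 80 (size 1, align 1) → ends 81
vy at 81 (size 2, align 1) → ends 83
total 83 bytes, alignment 1
array of 5: 5 × 83 = 415

415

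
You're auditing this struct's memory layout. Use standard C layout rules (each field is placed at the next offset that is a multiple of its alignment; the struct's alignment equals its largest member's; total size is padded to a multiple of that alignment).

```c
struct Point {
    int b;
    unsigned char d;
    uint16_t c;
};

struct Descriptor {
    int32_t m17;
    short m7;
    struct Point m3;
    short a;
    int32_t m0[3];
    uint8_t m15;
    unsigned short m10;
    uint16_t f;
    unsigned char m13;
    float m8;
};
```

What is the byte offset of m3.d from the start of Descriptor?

Point: @0: b [4B, align 4] → 4; @4: d [1B, align 1] → 5; +1 pad (align 2); @6: c [2B, align 2] → 8; size 8, align 4
@0: m17 [4B, align 4] → 4
@4: m7 [2B, align 2] → 6
+2 pad (align 4)
@8: m3 [8B, align 4] → 16
within Point: d at 4
8 + 4 = 12

12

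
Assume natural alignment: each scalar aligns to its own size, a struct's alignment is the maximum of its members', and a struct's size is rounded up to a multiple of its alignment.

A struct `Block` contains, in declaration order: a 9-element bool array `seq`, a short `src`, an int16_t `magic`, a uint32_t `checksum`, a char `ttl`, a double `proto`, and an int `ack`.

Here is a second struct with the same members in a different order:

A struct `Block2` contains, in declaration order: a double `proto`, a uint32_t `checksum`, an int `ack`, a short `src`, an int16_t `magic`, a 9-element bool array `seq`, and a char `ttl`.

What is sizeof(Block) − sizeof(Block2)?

@0: seq [9B, align 1] → 9
+1 pad (align 2)
@10: src [2B, align 2] → 12
@12: magic [2B, align 2] → 14
+2 pad (align 4)
@16: checksum [4B, align 4] → 20
@20: ttl [1B, align 1] → 21
+3 pad (align 8)
@24: proto [8B, align 8] → 32
@32: ack [4B, align 4] → 36
+4 tail pad (align 8)
size 40, align 8
— Block2 —
@0: proto [8B, align 8] → 8
@8: checksum [4B, align 4] → 12
@12: ack [4B, align 4] → 16
@16: src [2B, align 2] → 18
@18: magic [2B, align 2] → 20
@20: seq [9B, align 1] → 29
@29: ttl [1B, align 1] → 30
+2 tail pad (align 8)
size 32, align 8
40 − 32 = 8

8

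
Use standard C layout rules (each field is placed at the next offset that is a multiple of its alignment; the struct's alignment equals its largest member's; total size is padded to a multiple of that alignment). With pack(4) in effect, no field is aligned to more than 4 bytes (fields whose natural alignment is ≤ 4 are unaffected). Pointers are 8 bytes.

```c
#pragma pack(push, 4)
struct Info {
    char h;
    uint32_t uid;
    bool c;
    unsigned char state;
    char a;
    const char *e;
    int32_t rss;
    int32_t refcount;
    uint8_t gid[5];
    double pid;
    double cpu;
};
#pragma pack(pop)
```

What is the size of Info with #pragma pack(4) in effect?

52

h at 0 (size 1, align 1) → ends 1
pad 3 to align 4 for uid
uid at 4 (size 4, align 4) → ends 8
c at 8 (size 1, align 1) → ends 9
state at 9 (size 1, align 1) → ends 10
a at 10 (size 1, align 1) → ends 11
pad 1 to align 4 for e
e at 12 (size 8, align 4) → ends 20
rss at 20 (size 4, align 4) → ends 24
refcount at 24 (size 4, align 4) → ends 28
gid at 28 (size 5, align 1) → ends 33
pad 3 to align 4 for pid
pid at 36 (size 8, align 4) → ends 44
cpu at 44 (size 8, align 4) → ends 52
total 52 bytes, alignment 4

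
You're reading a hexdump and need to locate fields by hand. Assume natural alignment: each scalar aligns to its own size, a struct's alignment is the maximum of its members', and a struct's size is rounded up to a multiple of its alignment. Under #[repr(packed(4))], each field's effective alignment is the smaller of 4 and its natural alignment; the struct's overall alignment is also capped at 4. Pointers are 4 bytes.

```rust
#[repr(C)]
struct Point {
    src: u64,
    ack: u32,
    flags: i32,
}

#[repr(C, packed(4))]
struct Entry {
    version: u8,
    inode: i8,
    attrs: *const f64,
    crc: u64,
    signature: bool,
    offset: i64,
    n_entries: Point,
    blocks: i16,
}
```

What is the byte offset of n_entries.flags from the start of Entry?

Point: @0: src [8B, align 8] → 8; @8: ack [4B, align 4] → 12; @12: flags [4B, align 4] → 16; size 16, align 8
@0: version [1B, align 1] → 1
@1: inode [1B, align 1] → 2
+2 pad (align 4)
@4: attrs [4B, align 4] → 8
@8: crc [8B, align 4] → 16
@16: signature [1B, align 1] → 17
+3 pad (align 4)
@20: offset [8B, align 4] → 28
@28: n_entries [16B, align 4] → 44
within Point: flags at 12
28 + 12 = 40

40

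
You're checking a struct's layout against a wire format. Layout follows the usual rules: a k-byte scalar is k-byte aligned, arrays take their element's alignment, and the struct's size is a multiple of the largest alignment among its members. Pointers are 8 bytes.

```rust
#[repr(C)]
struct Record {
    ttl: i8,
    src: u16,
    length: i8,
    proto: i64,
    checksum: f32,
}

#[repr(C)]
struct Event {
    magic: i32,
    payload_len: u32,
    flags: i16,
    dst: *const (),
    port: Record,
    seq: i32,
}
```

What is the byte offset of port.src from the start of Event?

26

Record: @0: ttl [1B, align 1] → 1; +1 pad (align 2); @2: src [2B, align 2] → 4; @4: length [1B, align 1] → 5; +3 pad (align 8); @8: proto [8B, align 8] → 16; @16: checksum [4B, align 4] → 20; +4 tail pad (align 8); size 24, align 8
@0: magic [4B, align 4] → 4
@4: payload_len [4B, align 4] → 8
@8: flags [2B, align 2] → 10
+6 pad (align 8)
@16: dst [8B, align 8] → 24
@24: port [24B, align 8] → 48
within Record: src at 2
24 + 2 = 26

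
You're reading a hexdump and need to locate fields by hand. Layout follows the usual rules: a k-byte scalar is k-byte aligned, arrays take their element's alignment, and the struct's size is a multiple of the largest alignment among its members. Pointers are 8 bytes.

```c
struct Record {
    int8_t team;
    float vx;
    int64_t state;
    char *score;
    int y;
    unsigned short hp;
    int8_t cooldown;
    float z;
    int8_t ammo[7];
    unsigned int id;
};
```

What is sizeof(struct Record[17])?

team at 0 (size 1, align 1) → ends 1
pad 3 to align 4 for vx
vx at 4 (size 4, align 4) → ends 8
state at 8 (size 8, align 8) → ends 16
score at 16 (size 8, align 8) → ends 24
y at 24 (size 4, align 4) → ends 28
hp at 28 (size 2, align 2) → ends 30
cooldown at 30 (size 1, align 1) → ends 31
pad 1 to align 4 for z
z at 32 (size 4, align 4) → ends 36
ammo at 36 (size 7, align 1) → ends 43
pad 1 to align 4 for id
id at 44 (size 4, align 4) → ends 48
total 48 bytes, alignment 8
array of 17: 17 × 48 = 816

816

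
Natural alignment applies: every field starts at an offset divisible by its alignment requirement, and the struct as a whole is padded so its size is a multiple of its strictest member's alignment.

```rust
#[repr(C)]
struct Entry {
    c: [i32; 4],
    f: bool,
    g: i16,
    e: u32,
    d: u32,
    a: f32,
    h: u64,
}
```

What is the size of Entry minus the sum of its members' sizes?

@0: c [16B, align 4] → 16
@16: f [1B, align 1] → 17
+1 pad (align 2)
@18: g [2B, align 2] → 20
@20: e [4B, align 4] → 24
@24: d [4B, align 4] → 28
@28: a [4B, align 4] → 32
@32: h [8B, align 8] → 40
size 40, align 8
data bytes 39, size 40 → padding 1

1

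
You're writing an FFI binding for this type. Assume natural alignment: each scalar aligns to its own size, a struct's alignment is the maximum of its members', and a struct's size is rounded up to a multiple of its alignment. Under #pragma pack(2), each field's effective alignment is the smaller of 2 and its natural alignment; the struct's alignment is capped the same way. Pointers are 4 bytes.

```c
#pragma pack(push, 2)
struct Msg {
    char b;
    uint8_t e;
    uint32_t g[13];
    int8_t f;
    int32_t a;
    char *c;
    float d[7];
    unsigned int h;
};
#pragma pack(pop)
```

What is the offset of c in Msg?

60

b at 0 (size 1, align 1) → ends 1
e at 1 (size 1, align 1) → ends 2
g at 2 (size 52, align 2) → ends 54
f at 54 (size 1, align 1) → ends 55
pad 1 to align 2 for a
a at 56 (size 4, align 2) → ends 60
c at 60 (size 4, align 2) → ends 64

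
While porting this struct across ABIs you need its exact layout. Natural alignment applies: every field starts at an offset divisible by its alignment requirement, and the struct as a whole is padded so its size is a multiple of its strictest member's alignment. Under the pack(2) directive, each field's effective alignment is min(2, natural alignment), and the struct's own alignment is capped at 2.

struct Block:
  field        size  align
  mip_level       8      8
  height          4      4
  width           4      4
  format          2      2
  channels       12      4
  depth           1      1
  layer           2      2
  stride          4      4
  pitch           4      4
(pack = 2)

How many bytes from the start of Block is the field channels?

mip_level at 0 (size 8, align 2) → ends 8
height at 8 (size 4, align 2) → ends 12
width at 12 (size 4, align 2) → ends 16
format at 16 (size 2, align 2) → ends 18
channels at 18 (size 12, align 2) → ends 30

18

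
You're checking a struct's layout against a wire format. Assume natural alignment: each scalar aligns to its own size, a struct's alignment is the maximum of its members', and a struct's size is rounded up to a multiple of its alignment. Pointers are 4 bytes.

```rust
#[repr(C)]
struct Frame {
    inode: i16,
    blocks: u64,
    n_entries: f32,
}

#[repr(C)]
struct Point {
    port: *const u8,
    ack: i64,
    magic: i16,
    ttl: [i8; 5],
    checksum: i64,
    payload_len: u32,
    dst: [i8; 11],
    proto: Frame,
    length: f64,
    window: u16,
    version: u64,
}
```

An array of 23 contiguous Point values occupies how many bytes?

Frame: 0..2  inode  (2B, 2-aligned); 2..8  -- padding (6B); 8..16  blocks  (8B, 8-aligned); 16..20  n_entries  (4B, 4-aligned); 20..24  -- tail padding (4B); sizeof = 24, alignof = 8
0..4  port  (4B, 4-aligned)
4..8  -- padding (4B)
8..16  ack  (8B, 8-aligned)
16..18  magic  (2B, 2-aligned)
18..23  ttl  (5B, 1-aligned)
23..24  -- padding (1B)
24..32  checksum  (8B, 8-aligned)
32..36  payload_len  (4B, 4-aligned)
36..47  dst  (11B, 1-aligned)
47..48  -- padding (1B)
48..72  proto  (24B, 8-aligned)
72..80  length  (8B, 8-aligned)
80..82  window  (2B, 2-aligned)
82..88  -- padding (6B)
88..96  version  (8B, 8-aligned)
sizeof = 96, alignof = 8
array of 23: 23 × 96 = 2208

2208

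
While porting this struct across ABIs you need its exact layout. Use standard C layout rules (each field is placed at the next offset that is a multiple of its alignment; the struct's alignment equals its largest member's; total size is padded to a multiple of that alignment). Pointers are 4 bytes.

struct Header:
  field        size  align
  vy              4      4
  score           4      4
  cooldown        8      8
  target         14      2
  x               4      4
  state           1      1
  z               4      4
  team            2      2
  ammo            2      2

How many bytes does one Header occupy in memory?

48 bytes

@0: vy [4B, align 4] → 4
@4: score [4B, align 4] → 8
@8: cooldown [8B, align 8] → 16
@16: target [14B, align 2] → 30
+2 pad (align 4)
@32: x [4B, align 4] → 36
@36: state [1B, align 1] → 37
+3 pad (align 4)
@40: z [4B, align 4] → 44
@44: team [2B, align 2] → 46
@46: ammo [2B, align 2] → 48
size 48, align 8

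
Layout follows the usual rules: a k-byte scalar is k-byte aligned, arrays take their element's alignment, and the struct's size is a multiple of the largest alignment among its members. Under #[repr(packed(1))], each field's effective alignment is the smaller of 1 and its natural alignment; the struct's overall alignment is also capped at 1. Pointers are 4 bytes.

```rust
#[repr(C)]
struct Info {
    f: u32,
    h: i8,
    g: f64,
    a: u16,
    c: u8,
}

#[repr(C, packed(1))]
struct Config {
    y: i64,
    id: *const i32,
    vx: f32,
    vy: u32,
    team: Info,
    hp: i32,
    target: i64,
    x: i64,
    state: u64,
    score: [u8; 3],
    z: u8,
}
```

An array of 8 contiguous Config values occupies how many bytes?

608

Info: f at 0 (size 4, align 4) → ends 4; h at 4 (size 1, align 1) → ends 5; pad 3 to align 8 for g; g at 8 (size 8, align 8) → ends 16; a at 16 (size 2, align 2) → ends 18; c at 18 (size 1, align 1) → ends 19; tail pad 5 to reach multiple of 8; total 24 bytes, alignment 8
y at 0 (size 8, align 1) → ends 8
id at 8 (size 4, align 1) → ends 12
vx at 12 (size 4, align 1) → ends 16
vy at 16 (size 4, align 1) → ends 20
team at 20 (size 24, align 1) → ends 44
hp at 44 (size 4, align 1) → ends 48
target at 48 (size 8, align 1) → ends 56
x at 56 (size 8, align 1) → ends 64
state at 64 (size 8, align 1) → ends 72
score at 72 (size 3, align 1) → ends 75
z at 75 (size 1, align 1) → ends 76
total 76 bytes, alignment 1
array of 8: 8 × 76 = 608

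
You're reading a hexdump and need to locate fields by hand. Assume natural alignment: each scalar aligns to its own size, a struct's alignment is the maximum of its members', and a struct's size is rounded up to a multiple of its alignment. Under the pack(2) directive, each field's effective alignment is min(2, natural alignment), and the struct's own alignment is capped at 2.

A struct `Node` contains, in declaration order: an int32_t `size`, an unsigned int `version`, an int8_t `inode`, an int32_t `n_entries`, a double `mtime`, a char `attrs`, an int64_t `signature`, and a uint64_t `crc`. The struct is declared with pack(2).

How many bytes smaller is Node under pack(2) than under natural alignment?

8

natural layout:
  0..4  size  (4B, 4-aligned)
  4..8  version  (4B, 4-aligned)
  8..9  inode  (1B, 1-aligned)
  9..12  -- padding (3B)
  12..16  n_entries  (4B, 4-aligned)
  16..24  mtime  (8B, 8-aligned)
  24..25  attrs  (1B, 1-aligned)
  25..32  -- padding (7B)
  32..40  signature  (8B, 8-aligned)
  40..48  crc  (8B, 8-aligned)
  sizeof = 48, alignof = 8
packed(2) layout:
  0..4  size  (4B, 2-aligned)
  4..8  version  (4B, 2-aligned)
  8..9  inode  (1B, 1-aligned)
  9..10  -- padding (1B)
  10..14  n_entries  (4B, 2-aligned)
  14..22  mtime  (8B, 2-aligned)
  22..23  attrs  (1B, 1-aligned)
  23..24  -- padding (1B)
  24..32  signature  (8B, 2-aligned)
  32..40  crc  (8B, 2-aligned)
  sizeof = 40, alignof = 2
48 − 40 = 8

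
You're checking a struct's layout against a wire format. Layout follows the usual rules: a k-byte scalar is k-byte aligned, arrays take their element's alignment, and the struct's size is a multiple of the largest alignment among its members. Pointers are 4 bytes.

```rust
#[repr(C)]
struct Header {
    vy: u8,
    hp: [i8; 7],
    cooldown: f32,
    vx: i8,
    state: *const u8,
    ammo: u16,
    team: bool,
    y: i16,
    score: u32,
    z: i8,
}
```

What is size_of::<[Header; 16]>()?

@0: vy [1B, align 1] → 1
@1: hp [7B, align 1] → 8
@8: cooldown [4B, align 4] → 12
@12: vx [1B, align 1] → 13
+3 pad (align 4)
@16: state [4B, align 4] → 20
@20: ammo [2B, align 2] → 22
@22: team [1B, align 1] → 23
+1 pad (align 2)
@24: y [2B, align 2] → 26
+2 pad (align 4)
@28: score [4B, align 4] → 32
@32: z [1B, align 1] → 33
+3 tail pad (align 4)
size 36, align 4
array of 16: 16 × 36 = 576

576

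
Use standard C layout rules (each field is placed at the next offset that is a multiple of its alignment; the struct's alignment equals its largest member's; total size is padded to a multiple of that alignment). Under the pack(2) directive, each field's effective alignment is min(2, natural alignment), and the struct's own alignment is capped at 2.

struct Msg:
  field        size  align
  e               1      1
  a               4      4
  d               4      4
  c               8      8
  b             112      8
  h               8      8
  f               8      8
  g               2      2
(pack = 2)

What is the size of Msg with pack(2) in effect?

e at 0 (size 1, align 1) → ends 1
pad 1 to align 2 for a
a at 2 (size 4, align 2) → ends 6
d at 6 (size 4, align 2) → ends 10
c at 10 (size 8, align 2) → ends 18
b at 18 (size 112, align 2) → ends 130
h at 130 (size 8, align 2) → ends 138
f at 138 (size 8, align 2) → ends 146
g at 146 (size 2, align 2) → ends 148
total 148 bytes, alignment 2

148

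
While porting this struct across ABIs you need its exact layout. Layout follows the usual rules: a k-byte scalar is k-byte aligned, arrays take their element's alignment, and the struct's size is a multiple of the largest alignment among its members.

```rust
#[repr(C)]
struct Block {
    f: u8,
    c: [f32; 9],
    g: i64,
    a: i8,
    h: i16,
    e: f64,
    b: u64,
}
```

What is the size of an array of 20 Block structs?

0..1  f  (1B, 1-aligned)
1..4  -- padding (3B)
4..40  c  (36B, 4-aligned)
40..48  g  (8B, 8-aligned)
48..49  a  (1B, 1-aligned)
49..50  -- padding (1B)
50..52  h  (2B, 2-aligned)
52..56  -- padding (4B)
56..64  e  (8B, 8-aligned)
64..72  b  (8B, 8-aligned)
sizeof = 72, alignof = 8
array of 20: 20 × 72 = 1440

1440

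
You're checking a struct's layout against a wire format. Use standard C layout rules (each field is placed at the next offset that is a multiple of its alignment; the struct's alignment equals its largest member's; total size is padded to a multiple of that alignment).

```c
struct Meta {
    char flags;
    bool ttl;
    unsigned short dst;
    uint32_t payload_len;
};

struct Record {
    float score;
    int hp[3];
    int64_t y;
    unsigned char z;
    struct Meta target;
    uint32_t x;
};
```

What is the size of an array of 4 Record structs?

160

Meta: 0..1  flags  (1B, 1-aligned); 1..2  ttl  (1B, 1-aligned); 2..4  dst  (2B, 2-aligned); 4..8  payload_len  (4B, 4-aligned); sizeof = 8, alignof = 4
0..4  score  (4B, 4-aligned)
4..16  hp  (12B, 4-aligned)
16..24  y  (8B, 8-aligned)
24..25  z  (1B, 1-aligned)
25..28  -- padding (3B)
28..36  target  (8B, 4-aligned)
36..40  x  (4B, 4-aligned)
sizeof = 40, alignof = 8
array of 4: 4 × 40 = 160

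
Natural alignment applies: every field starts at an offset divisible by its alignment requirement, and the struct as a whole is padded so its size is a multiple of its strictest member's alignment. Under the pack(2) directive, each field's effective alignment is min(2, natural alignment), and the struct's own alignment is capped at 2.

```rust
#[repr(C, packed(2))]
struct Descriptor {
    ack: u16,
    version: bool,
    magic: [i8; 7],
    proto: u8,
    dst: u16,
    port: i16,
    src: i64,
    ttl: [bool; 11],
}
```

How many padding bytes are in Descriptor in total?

2

0..2  ack  (2B, 2-aligned)
2..3  version  (1B, 1-aligned)
3..10  magic  (7B, 1-aligned)
10..11  proto  (1B, 1-aligned)
11..12  -- padding (1B)
12..14  dst  (2B, 2-aligned)
14..16  port  (2B, 2-aligned)
16..24  src  (8B, 2-aligned)
24..35  ttl  (11B, 1-aligned)
35..36  -- tail padding (1B)
sizeof = 36, alignof = 2
data bytes 34, size 36 → padding 2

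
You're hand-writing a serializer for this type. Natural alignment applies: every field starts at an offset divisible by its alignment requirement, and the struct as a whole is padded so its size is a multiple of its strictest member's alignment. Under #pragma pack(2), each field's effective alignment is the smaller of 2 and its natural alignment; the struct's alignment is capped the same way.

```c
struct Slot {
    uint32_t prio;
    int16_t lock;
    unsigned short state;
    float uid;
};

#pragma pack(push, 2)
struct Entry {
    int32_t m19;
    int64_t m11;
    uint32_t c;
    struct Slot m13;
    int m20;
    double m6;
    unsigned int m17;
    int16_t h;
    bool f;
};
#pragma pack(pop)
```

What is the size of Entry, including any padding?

48 bytes

Slot: 0..4  prio  (4B, 4-aligned); 4..6  lock  (2B, 2-aligned); 6..8  state  (2B, 2-aligned); 8..12  uid  (4B, 4-aligned); sizeof = 12, alignof = 4
0..4  m19  (4B, 2-aligned)
4..12  m11  (8B, 2-aligned)
12..16  c  (4B, 2-aligned)
16..28  m13  (12B, 2-aligned)
28..32  m20  (4B, 2-aligned)
32..40  m6  (8B, 2-aligned)
40..44  m17  (4B, 2-aligned)
44..46  h  (2B, 2-aligned)
46..47  f  (1B, 1-aligned)
47..48  -- tail padding (1B)
sizeof = 48, alignof = 2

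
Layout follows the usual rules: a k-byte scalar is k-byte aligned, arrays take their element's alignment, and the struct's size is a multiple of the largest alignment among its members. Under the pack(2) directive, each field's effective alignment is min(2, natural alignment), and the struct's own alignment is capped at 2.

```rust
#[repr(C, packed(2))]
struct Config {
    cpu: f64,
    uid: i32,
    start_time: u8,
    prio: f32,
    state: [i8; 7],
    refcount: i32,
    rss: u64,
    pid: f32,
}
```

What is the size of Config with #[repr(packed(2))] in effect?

@0: cpu [8B, align 2] → 8
@8: uid [4B, align 2] → 12
@12: start_time [1B, align 1] → 13
+1 pad (align 2)
@14: prio [4B, align 2] → 18
@18: state [7B, align 1] → 25
+1 pad (align 2)
@26: refcount [4B, align 2] → 30
@30: rss [8B, align 2] → 38
@38: pid [4B, align 2] → 42
size 42, align 2

42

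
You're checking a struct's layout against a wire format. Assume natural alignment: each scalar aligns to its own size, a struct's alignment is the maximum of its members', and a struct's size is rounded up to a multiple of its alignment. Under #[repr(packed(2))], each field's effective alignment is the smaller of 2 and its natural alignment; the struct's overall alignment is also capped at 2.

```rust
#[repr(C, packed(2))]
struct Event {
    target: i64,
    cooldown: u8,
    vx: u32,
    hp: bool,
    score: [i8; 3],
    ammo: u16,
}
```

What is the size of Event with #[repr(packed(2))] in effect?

20

target at 0 (size 8, align 2) → ends 8
cooldown at 8 (size 1, align 1) → ends 9
pad 1 to align 2 for vx
vx at 10 (size 4, align 2) → ends 14
hp at 14 (size 1, align 1) → ends 15
score at 15 (size 3, align 1) → ends 18
ammo at 18 (size 2, align 2) → ends 20
total 20 bytes, alignment 2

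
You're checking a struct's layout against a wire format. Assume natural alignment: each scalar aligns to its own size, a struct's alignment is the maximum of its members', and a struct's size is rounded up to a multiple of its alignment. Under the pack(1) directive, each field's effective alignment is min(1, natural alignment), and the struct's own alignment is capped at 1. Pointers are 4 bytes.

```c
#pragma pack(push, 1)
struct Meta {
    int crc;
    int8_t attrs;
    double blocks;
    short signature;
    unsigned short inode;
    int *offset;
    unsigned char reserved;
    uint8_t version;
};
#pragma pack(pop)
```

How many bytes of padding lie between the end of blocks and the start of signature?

crc at 0 (size 4, align 1) → ends 4
attrs at 4 (size 1, align 1) → ends 5
blocks at 5 (size 8, align 1) → ends 13
signature at 13 (size 2, align 1) → ends 15

0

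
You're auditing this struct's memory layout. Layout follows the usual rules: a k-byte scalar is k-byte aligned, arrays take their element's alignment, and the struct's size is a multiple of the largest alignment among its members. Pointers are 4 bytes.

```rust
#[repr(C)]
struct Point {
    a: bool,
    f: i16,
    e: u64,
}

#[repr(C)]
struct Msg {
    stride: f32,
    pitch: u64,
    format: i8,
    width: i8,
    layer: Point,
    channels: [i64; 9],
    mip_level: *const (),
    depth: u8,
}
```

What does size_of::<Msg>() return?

Point: 0..1  a  (1B, 1-aligned); 1..2  -- padding (1B); 2..4  f  (2B, 2-aligned); 4..8  -- padding (4B); 8..16  e  (8B, 8-aligned); sizeof = 16, alignof = 8
0..4  stride  (4B, 4-aligned)
4..8  -- padding (4B)
8..16  pitch  (8B, 8-aligned)
16..17  format  (1B, 1-aligned)
17..18  width  (1B, 1-aligned)
18..24  -- padding (6B)
24..40  layer  (16B, 8-aligned)
40..112  channels  (72B, 8-aligned)
112..116  mip_level  (4B, 4-aligned)
116..117  depth  (1B, 1-aligned)
117..120  -- tail padding (3B)
sizeof = 120, alignof = 8

120 bytes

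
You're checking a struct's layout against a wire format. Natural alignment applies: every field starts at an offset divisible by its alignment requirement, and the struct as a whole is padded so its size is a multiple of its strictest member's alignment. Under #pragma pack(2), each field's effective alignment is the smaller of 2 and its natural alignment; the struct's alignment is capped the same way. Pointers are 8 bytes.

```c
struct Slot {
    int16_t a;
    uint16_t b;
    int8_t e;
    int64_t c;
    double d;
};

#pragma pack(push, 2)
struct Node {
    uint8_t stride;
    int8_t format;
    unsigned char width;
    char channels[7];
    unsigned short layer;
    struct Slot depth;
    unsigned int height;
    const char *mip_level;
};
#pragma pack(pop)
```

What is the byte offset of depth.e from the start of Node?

Slot: 0..2  a  (2B, 2-aligned); 2..4  b  (2B, 2-aligned); 4..5  e  (1B, 1-aligned); 5..8  -- padding (3B); 8..16  c  (8B, 8-aligned); 16..24  d  (8B, 8-aligned); sizeof = 24, alignof = 8
0..1  stride  (1B, 1-aligned)
1..2  format  (1B, 1-aligned)
2..3  width  (1B, 1-aligned)
3..10  channels  (7B, 1-aligned)
10..12  layer  (2B, 2-aligned)
12..36  depth  (24B, 2-aligned)
within Slot: e at 4
12 + 4 = 16

16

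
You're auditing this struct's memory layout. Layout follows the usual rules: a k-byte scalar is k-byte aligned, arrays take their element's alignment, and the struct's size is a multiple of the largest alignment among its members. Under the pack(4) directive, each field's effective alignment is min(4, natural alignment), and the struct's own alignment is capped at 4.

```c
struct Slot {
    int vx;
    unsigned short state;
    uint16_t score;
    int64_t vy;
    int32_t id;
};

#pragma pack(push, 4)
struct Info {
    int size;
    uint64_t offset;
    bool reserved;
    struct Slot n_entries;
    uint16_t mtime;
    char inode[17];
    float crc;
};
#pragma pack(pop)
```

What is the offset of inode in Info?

Slot: 0..4  vx  (4B, 4-aligned); 4..6  state  (2B, 2-aligned); 6..8  score  (2B, 2-aligned); 8..16  vy  (8B, 8-aligned); 16..20  id  (4B, 4-aligned); 20..24  -- tail padding (4B); sizeof = 24, alignof = 8
0..4  size  (4B, 4-aligned)
4..12  offset  (8B, 4-aligned)
12..13  reserved  (1B, 1-aligned)
13..16  -- padding (3B)
16..40  n_entries  (24B, 4-aligned)
40..42  mtime  (2B, 2-aligned)
42..59  inode  (17B, 1-aligned)

42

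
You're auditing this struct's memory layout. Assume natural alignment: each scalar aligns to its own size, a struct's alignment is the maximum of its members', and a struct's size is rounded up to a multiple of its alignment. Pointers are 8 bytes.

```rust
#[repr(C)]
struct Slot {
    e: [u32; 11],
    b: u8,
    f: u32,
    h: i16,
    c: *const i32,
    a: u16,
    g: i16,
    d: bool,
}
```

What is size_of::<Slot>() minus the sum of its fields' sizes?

8

e at 0 (size 44, align 4) → ends 44
b at 44 (size 1, align 1) → ends 45
pad 3 to align 4 for f
f at 48 (size 4, align 4) → ends 52
h at 52 (size 2, align 2) → ends 54
pad 2 to align 8 for c
c at 56 (size 8, align 8) → ends 64
a at 64 (size 2, align 2) → ends 66
g at 66 (size 2, align 2) → ends 68
d at 68 (size 1, align 1) → ends 69
tail pad 3 to reach multiple of 8
total 72 bytes, alignment 8
data bytes 64, size 72 → padding 8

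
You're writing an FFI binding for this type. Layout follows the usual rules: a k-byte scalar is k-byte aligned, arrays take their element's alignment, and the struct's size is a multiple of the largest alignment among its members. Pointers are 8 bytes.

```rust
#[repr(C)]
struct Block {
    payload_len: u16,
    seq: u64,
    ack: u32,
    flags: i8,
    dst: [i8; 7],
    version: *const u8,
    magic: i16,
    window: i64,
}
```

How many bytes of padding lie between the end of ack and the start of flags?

payload_len at 0 (size 2, align 2) → ends 2
pad 6 to align 8 for seq
seq at 8 (size 8, align 8) → ends 16
ack at 16 (size 4, align 4) → ends 20
flags at 20 (size 1, align 1) → ends 21

0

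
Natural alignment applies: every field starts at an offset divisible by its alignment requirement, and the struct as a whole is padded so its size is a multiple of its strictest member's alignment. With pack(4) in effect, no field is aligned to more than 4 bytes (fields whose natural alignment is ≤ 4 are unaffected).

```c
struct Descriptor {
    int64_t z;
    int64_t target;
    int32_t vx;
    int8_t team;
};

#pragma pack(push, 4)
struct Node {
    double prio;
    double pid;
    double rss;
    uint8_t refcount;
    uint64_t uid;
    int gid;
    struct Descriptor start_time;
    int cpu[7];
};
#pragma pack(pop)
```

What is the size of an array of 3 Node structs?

276

Descriptor: 0..8  z  (8B, 8-aligned); 8..16  target  (8B, 8-aligned); 16..20  vx  (4B, 4-aligned); 20..21  team  (1B, 1-aligned); 21..24  -- tail padding (3B); sizeof = 24, alignof = 8
0..8  prio  (8B, 4-aligned)
8..16  pid  (8B, 4-aligned)
16..24  rss  (8B, 4-aligned)
24..25  refcount  (1B, 1-aligned)
25..28  -- padding (3B)
28..36  uid  (8B, 4-aligned)
36..40  gid  (4B, 4-aligned)
40..64  start_time  (24B, 4-aligned)
64..92  cpu  (28B, 4-aligned)
sizeof = 92, alignof = 4
array of 3: 3 × 92 = 276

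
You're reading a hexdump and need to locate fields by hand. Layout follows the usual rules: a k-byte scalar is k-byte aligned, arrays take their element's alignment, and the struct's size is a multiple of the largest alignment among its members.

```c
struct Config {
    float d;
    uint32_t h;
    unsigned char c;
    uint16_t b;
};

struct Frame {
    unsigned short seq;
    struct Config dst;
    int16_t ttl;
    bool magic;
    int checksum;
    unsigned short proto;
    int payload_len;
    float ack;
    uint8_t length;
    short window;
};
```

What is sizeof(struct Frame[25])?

1000

Config: @0: d [4B, align 4] → 4; @4: h [4B, align 4] → 8; @8: c [1B, align 1] → 9; +1 pad (align 2); @10: b [2B, align 2] → 12; size 12, align 4
@0: seq [2B, align 2] → 2
+2 pad (align 4)
@4: dst [12B, align 4] → 16
@16: ttl [2B, align 2] → 18
@18: magic [1B, align 1] → 19
+1 pad (align 4)
@20: checksum [4B, align 4] → 24
@24: proto [2B, align 2] → 26
+2 pad (align 4)
@28: payload_len [4B, align 4] → 32
@32: ack [4B, align 4] → 36
@36: length [1B, align 1] → 37
+1 pad (align 2)
@38: window [2B, align 2] → 40
size 40, align 4
array of 25: 25 × 40 = 1000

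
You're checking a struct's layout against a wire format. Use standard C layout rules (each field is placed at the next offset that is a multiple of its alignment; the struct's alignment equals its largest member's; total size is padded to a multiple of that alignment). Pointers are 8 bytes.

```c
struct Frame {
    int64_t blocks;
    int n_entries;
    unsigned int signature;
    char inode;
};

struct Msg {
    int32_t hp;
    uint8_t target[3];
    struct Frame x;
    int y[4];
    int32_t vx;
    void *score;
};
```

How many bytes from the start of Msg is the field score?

Frame: blocks at 0 (size 8, align 8) → ends 8; n_entries at 8 (size 4, align 4) → ends 12; signature at 12 (size 4, align 4) → ends 16; inode at 16 (size 1, align 1) → ends 17; tail pad 7 to reach multiple of 8; total 24 bytes, alignment 8
hp at 0 (size 4, align 4) → ends 4
target at 4 (size 3, align 1) → ends 7
pad 1 to align 8 for x
x at 8 (size 24, align 8) → ends 32
y at 32 (size 16, align 4) → ends 48
vx at 48 (size 4, align 4) → ends 52
pad 4 to align 8 for score
score at 56 (size 8, align 8) → ends 64

56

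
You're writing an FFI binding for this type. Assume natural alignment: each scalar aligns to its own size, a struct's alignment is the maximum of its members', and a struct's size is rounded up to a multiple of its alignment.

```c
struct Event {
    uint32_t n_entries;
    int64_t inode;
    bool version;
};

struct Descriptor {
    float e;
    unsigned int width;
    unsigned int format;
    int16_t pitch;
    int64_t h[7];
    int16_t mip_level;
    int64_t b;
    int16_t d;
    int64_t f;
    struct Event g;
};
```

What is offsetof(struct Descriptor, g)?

Event: n_entries at 0 (size 4, align 4) → ends 4; pad 4 to align 8 for inode; inode at 8 (size 8, align 8) → ends 16; version at 16 (size 1, align 1) → ends 17; tail pad 7 to reach multiple of 8; total 24 bytes, alignment 8
e at 0 (size 4, align 4) → ends 4
width at 4 (size 4, align 4) → ends 8
format at 8 (size 4, align 4) → ends 12
pitch at 12 (size 2, align 2) → ends 14
pad 2 to align 8 for h
h at 16 (size 56, align 8) → ends 72
mip_level at 72 (size 2, align 2) → ends 74
pad 6 to align 8 for b
b at 80 (size 8, align 8) → ends 88
d at 88 (size 2, align 2) → ends 90
pad 6 to align 8 for f
f at 96 (size 8, align 8) → ends 104
g at 104 (size 24, align 8) → ends 128

104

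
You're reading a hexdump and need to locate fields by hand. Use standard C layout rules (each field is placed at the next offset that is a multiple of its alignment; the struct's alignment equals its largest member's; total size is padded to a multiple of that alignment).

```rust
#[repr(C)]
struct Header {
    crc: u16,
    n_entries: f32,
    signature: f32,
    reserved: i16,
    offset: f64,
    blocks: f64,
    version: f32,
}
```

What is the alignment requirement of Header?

8

member alignments: crc=2, n_entries=4, signature=4, reserved=2, offset=8, blocks=8, version=4
max = 8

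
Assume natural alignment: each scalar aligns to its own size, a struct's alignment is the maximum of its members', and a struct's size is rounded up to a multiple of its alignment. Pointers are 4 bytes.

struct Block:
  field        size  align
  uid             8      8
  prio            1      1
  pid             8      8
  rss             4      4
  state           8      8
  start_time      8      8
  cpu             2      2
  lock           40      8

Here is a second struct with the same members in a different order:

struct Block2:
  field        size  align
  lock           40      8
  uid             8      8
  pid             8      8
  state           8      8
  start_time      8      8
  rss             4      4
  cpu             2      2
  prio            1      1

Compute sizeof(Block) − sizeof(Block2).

uid at 0 (size 8, align 8) → ends 8
prio at 8 (size 1, align 1) → ends 9
pad 7 to align 8 for pid
pid at 16 (size 8, align 8) → ends 24
rss at 24 (size 4, align 4) → ends 28
pad 4 to align 8 for state
state at 32 (size 8, align 8) → ends 40
start_time at 40 (size 8, align 8) → ends 48
cpu at 48 (size 2, align 2) → ends 50
pad 6 to align 8 for lock
lock at 56 (size 40, align 8) → ends 96
total 96 bytes, alignment 8
— Block2 —
lock at 0 (size 40, align 8) → ends 40
uid at 40 (size 8, align 8) → ends 48
pid at 48 (size 8, align 8) → ends 56
state at 56 (size 8, align 8) → ends 64
start_time at 64 (size 8, align 8) → ends 72
rss at 72 (size 4, align 4) → ends 76
cpu at 76 (size 2, align 2) → ends 78
prio at 78 (size 1, align 1) → ends 79
tail pad 1 to reach multiple of 8
total 80 bytes, alignment 8
96 − 80 = 16

16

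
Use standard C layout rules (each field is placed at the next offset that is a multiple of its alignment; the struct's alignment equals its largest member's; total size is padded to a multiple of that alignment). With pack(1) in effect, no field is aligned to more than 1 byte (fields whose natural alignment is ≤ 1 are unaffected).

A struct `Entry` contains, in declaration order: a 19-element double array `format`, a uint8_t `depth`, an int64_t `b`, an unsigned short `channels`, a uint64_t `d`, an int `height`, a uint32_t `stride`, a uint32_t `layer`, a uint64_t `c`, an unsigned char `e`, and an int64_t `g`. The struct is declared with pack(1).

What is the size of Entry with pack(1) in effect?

@0: format [152B, align 1] → 152
@152: depth [1B, align 1] → 153
@153: b [8B, align 1] → 161
@161: channels [2B, align 1] → 163
@163: d [8B, align 1] → 171
@171: height [4B, align 1] → 175
@175: stride [4B, align 1] → 179
@179: layer [4B, align 1] → 183
@183: c [8B, align 1] → 191
@191: e [1B, align 1] → 192
@192: g [8B, align 1] → 200
size 200, align 1

200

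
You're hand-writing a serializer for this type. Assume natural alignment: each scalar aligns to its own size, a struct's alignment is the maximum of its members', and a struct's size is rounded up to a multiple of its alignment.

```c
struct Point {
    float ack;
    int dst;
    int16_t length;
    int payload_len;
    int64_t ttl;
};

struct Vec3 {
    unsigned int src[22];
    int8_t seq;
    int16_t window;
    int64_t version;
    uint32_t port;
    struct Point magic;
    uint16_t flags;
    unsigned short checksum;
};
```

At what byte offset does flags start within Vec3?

136

Point: @0: ack [4B, align 4] → 4; @4: dst [4B, align 4] → 8; @8: length [2B, align 2] → 10; +2 pad (align 4); @12: payload_len [4B, align 4] → 16; @16: ttl [8B, align 8] → 24; size 24, align 8
@0: src [88B, align 4] → 88
@88: seq [1B, align 1] → 89
+1 pad (align 2)
@90: window [2B, align 2] → 92
+4 pad (align 8)
@96: version [8B, align 8] → 104
@104: port [4B, align 4] → 108
+4 pad (align 8)
@112: magic [24B, align 8] → 136
@136: flags [2B, align 2] → 138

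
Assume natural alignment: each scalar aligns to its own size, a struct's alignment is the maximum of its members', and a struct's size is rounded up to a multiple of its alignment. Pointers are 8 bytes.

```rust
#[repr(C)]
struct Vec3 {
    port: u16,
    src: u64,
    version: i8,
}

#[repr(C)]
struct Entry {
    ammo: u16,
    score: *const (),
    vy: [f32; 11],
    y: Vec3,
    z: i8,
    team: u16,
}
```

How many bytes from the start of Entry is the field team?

Vec3: 0..2  port  (2B, 2-aligned); 2..8  -- padding (6B); 8..16  src  (8B, 8-aligned); 16..17  version  (1B, 1-aligned); 17..24  -- tail padding (7B); sizeof = 24, alignof = 8
0..2  ammo  (2B, 2-aligned)
2..8  -- padding (6B)
8..16  score  (8B, 8-aligned)
16..60  vy  (44B, 4-aligned)
60..64  -- padding (4B)
64..88  y  (24B, 8-aligned)
88..89  z  (1B, 1-aligned)
89..90  -- padding (1B)
90..92  team  (2B, 2-aligned)

90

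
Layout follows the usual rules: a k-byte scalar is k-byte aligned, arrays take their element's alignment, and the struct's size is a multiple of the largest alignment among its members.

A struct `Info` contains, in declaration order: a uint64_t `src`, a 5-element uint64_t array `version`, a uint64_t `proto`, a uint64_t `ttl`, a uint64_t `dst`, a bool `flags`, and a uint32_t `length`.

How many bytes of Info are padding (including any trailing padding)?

0..8  src  (8B, 8-aligned)
8..48  version  (40B, 8-aligned)
48..56  proto  (8B, 8-aligned)
56..64  ttl  (8B, 8-aligned)
64..72  dst  (8B, 8-aligned)
72..73  flags  (1B, 1-aligned)
73..76  -- padding (3B)
76..80  length  (4B, 4-aligned)
sizeof = 80, alignof = 8
data bytes 77, size 80 → padding 3

3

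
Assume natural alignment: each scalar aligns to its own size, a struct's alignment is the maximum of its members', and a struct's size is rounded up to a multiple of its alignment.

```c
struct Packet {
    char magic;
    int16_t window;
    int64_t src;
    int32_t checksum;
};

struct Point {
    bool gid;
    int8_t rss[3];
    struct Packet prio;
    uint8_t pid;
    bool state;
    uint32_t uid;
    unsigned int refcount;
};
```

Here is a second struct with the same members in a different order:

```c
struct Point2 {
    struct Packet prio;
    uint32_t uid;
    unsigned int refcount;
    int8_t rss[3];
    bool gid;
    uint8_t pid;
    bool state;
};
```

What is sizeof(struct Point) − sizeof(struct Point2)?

Packet: 0..1  magic  (1B, 1-aligned); 1..2  -- padding (1B); 2..4  window  (2B, 2-aligned); 4..8  -- padding (4B); 8..16  src  (8B, 8-aligned); 16..20  checksum  (4B, 4-aligned); 20..24  -- tail padding (4B); sizeof = 24, alignof = 8
0..1  gid  (1B, 1-aligned)
1..4  rss  (3B, 1-aligned)
4..8  -- padding (4B)
8..32  prio  (24B, 8-aligned)
32..33  pid  (1B, 1-aligned)
33..34  state  (1B, 1-aligned)
34..36  -- padding (2B)
36..40  uid  (4B, 4-aligned)
40..44  refcount  (4B, 4-aligned)
44..48  -- tail padding (4B)
sizeof = 48, alignof = 8
— Point2 —
0..24  prio  (24B, 8-aligned)
24..28  uid  (4B, 4-aligned)
28..32  refcount  (4B, 4-aligned)
32..35  rss  (3B, 1-aligned)
35..36  gid  (1B, 1-aligned)
36..37  pid  (1B, 1-aligned)
37..38  state  (1B, 1-aligned)
38..40  -- tail padding (2B)
sizeof = 40, alignof = 8
48 − 40 = 8

8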